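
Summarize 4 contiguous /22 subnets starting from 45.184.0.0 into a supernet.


Original prefix: /22
Number of subnets: 4 = 2^2
New prefix = 22 - 2 = 20
Supernet: 45.184.0.0/20


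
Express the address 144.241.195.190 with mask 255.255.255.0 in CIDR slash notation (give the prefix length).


Binary: 11111111.11111111.11111111.00000000
Count leading 1s
Prefix: /24


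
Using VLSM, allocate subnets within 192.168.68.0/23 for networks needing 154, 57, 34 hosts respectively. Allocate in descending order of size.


154 hosts -> /24 (254 usable): 192.168.68.0/24
57 hosts -> /26 (62 usable): 192.168.69.0/26
34 hosts -> /26 (62 usable): 192.168.69.64/26
Allocation: 192.168.68.0/24 (154 hosts, 254 usable); 192.168.69.0/26 (57 hosts, 62 usable); 192.168.69.64/26 (34 hosts, 62 usable)


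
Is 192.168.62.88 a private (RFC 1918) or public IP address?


RFC 1918 private ranges:
  10.0.0.0/8 (10.0.0.0 - 10.255.255.255)
  172.16.0.0/12 (172.16.0.0 - 172.31.255.255)
  192.168.0.0/16 (192.168.0.0 - 192.168.255.255)
Private (in 192.168.0.0/16)


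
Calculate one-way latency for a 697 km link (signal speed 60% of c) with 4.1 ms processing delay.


Speed = 0.6 * 3e5 km/s = 180000 km/s
Propagation delay = 697 / 180000 = 0.0039 s = 3.8722 ms
Processing delay = 4.1 ms
Total one-way latency = 7.9722 ms


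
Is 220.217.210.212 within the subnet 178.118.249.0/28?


Subnet network: 178.118.249.0
Test IP AND mask: 220.217.210.208
No, 220.217.210.212 is not in 178.118.249.0/28


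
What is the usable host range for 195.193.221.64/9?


Network: 195.128.0.0
Broadcast: 195.255.255.255
First usable = network + 1
Last usable = broadcast - 1
Range: 195.128.0.1 to 195.255.255.254


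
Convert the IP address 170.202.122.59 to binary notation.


170 = 10101010
202 = 11001010
122 = 01111010
59 = 00111011
Binary: 10101010.11001010.01111010.00111011


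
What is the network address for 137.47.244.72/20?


IP:   10001001.00101111.11110100.01001000
Mask: 11111111.11111111.11110000.00000000
AND operation:
Net:  10001001.00101111.11110000.00000000
Network: 137.47.240.0/20


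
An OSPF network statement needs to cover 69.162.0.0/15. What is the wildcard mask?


Subnet mask: 255.254.0.0
Wildcard = 255.255.255.255 - subnet mask
255 - 255 = 0
255 - 254 = 1
255 - 0 = 255
255 - 0 = 255
Wildcard: 0.1.255.255


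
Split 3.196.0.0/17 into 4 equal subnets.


New prefix = 17 + 2 = 19
Each subnet has 8192 addresses
  3.196.0.0/19
  3.196.32.0/19
  3.196.64.0/19
  3.196.96.0/19
Subnets: 3.196.0.0/19, 3.196.32.0/19, 3.196.64.0/19, 3.196.96.0/19


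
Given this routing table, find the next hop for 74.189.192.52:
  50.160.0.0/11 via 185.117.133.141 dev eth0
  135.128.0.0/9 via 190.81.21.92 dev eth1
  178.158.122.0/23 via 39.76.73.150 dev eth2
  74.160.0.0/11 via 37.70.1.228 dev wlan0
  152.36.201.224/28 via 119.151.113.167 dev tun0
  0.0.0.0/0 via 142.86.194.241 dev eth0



Longest prefix match for 74.189.192.52:
  /11 50.160.0.0: no
  /9 135.128.0.0: no
  /23 178.158.122.0: no
  /11 74.160.0.0: MATCH
  /28 152.36.201.224: no
  /0 0.0.0.0: MATCH
Selected: next-hop 37.70.1.228 via wlan0 (matched /11)


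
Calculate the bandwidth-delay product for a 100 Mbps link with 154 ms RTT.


BDP = bandwidth * RTT
= 100 Mbps * 154 ms
= 100 * 1e6 * 154 / 1000 bits
= 15400000 bits
= 1925000 bytes
= 1879.8828 KB
BDP = 15400000 bits (1925000 bytes)


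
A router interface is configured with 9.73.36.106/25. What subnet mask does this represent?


/25 means 25 network bits, 7 host bits
Binary: 11111111111111111111111110000000
Mask: 255.255.255.128


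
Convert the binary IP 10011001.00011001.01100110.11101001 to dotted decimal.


10011001 = 153
00011001 = 25
01100110 = 102
11101001 = 233
IP: 153.25.102.233


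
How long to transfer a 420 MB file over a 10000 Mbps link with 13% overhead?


Effective throughput = 10000 * (1 - 13/100) = 8700 Mbps
File size in Mb = 420 * 8 = 3360 Mb
Time = 3360 / 8700
Time = 0.3862 seconds


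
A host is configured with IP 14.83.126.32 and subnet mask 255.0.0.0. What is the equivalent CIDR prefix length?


Binary: 11111111.00000000.00000000.00000000
Count leading 1s
Prefix: /8


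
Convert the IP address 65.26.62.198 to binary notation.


65 = 01000001
26 = 00011010
62 = 00111110
198 = 11000110
Binary: 01000001.00011010.00111110.11000110


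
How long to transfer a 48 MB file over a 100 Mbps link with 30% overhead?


Effective throughput = 100 * (1 - 30/100) = 70 Mbps
File size in Mb = 48 * 8 = 384 Mb
Time = 384 / 70
Time = 5.4857 seconds


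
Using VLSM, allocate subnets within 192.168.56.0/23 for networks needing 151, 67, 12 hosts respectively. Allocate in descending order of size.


151 hosts -> /24 (254 usable): 192.168.56.0/24
67 hosts -> /25 (126 usable): 192.168.57.0/25
12 hosts -> /28 (14 usable): 192.168.57.128/28
Allocation: 192.168.56.0/24 (151 hosts, 254 usable); 192.168.57.0/25 (67 hosts, 126 usable); 192.168.57.128/28 (12 hosts, 14 usable)


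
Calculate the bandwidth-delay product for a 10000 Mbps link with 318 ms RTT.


BDP = bandwidth * RTT
= 10000 Mbps * 318 ms
= 10000 * 1e6 * 318 / 1000 bits
= 3180000000 bits
= 397500000 bytes
= 388183.5938 KB
BDP = 3180000000 bits (397500000 bytes)


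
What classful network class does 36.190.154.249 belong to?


First octet: 36
Binary: 00100100
0xxxxxxx -> Class A (1-126)
Class A, default mask 255.0.0.0 (/8)


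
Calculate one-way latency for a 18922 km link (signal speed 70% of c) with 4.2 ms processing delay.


Speed = 0.7 * 3e5 km/s = 210000 km/s
Propagation delay = 18922 / 210000 = 0.0901 s = 90.1048 ms
Processing delay = 4.2 ms
Total one-way latency = 94.3048 ms


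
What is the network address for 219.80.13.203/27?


IP:   11011011.01010000.00001101.11001011
Mask: 11111111.11111111.11111111.11100000
AND operation:
Net:  11011011.01010000.00001101.11000000
Network: 219.80.13.192/27


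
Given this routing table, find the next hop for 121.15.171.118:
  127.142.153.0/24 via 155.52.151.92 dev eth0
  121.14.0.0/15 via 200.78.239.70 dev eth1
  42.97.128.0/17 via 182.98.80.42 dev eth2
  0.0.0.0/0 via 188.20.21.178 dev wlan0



Longest prefix match for 121.15.171.118:
  /24 127.142.153.0: no
  /15 121.14.0.0: MATCH
  /17 42.97.128.0: no
  /0 0.0.0.0: MATCH
Selected: next-hop 200.78.239.70 via eth1 (matched /15)


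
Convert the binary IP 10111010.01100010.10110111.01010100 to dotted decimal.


10111010 = 186
01100010 = 98
10110111 = 183
01010100 = 84
IP: 186.98.183.84


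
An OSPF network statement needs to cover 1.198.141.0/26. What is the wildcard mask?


Subnet mask: 255.255.255.192
Wildcard = 255.255.255.255 - subnet mask
255 - 255 = 0
255 - 255 = 0
255 - 255 = 0
255 - 192 = 63
Wildcard: 0.0.0.63


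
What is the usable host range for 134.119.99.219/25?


Network: 134.119.99.128
Broadcast: 134.119.99.255
First usable = network + 1
Last usable = broadcast - 1
Range: 134.119.99.129 to 134.119.99.254


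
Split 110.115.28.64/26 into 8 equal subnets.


New prefix = 26 + 3 = 29
Each subnet has 8 addresses
  110.115.28.64/29
  110.115.28.72/29
  110.115.28.80/29
  110.115.28.88/29
  110.115.28.96/29
  110.115.28.104/29
  110.115.28.112/29
  110.115.28.120/29
Subnets: 110.115.28.64/29, 110.115.28.72/29, 110.115.28.80/29, 110.115.28.88/29, 110.115.28.96/29, 110.115.28.104/29, 110.115.28.112/29, 110.115.28.120/29


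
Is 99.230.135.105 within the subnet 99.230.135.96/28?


Subnet network: 99.230.135.96
Test IP AND mask: 99.230.135.96
Yes, 99.230.135.105 is in 99.230.135.96/28


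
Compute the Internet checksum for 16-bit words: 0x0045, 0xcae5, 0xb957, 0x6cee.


Sum all words (with carry folding):
+ 0x0045 = 0x0045
+ 0xcae5 = 0xcb2a
+ 0xb957 = 0x8482
+ 0x6cee = 0xf170
One's complement: ~0xf170
Checksum = 0x0e8f


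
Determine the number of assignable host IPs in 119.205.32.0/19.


Host bits = 32 - 19 = 13
Total addresses = 2^13 = 8192
Usable = total - 2 (network and broadcast)
Usable hosts: 8190


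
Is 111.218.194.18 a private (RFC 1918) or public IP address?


RFC 1918 private ranges:
  10.0.0.0/8 (10.0.0.0 - 10.255.255.255)
  172.16.0.0/12 (172.16.0.0 - 172.31.255.255)
  192.168.0.0/16 (192.168.0.0 - 192.168.255.255)
Public (not in any RFC 1918 range)


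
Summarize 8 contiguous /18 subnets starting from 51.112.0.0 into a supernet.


Original prefix: /18
Number of subnets: 8 = 2^3
New prefix = 18 - 3 = 15
Supernet: 51.112.0.0/15


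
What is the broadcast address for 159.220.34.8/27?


Network: 159.220.34.0/27
Host bits = 5
Set all host bits to 1:
Broadcast: 159.220.34.31


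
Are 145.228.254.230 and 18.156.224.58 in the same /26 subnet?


Mask: 255.255.255.192
145.228.254.230 AND mask = 145.228.254.192
18.156.224.58 AND mask = 18.156.224.0
No, different subnets (145.228.254.192 vs 18.156.224.0)


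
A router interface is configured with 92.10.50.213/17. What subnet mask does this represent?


/17 means 17 network bits, 15 host bits
Binary: 11111111111111111000000000000000
Mask: 255.255.128.0


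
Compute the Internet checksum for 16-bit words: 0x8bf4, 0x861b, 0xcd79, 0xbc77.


Sum all words (with carry folding):
+ 0x8bf4 = 0x8bf4
+ 0x861b = 0x1210
+ 0xcd79 = 0xdf89
+ 0xbc77 = 0x9c01
One's complement: ~0x9c01
Checksum = 0x63fe


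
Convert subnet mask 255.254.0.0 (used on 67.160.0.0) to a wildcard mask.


Subnet mask: 255.254.0.0
Wildcard = 255.255.255.255 - subnet mask
255 - 255 = 0
255 - 254 = 1
255 - 0 = 255
255 - 0 = 255
Wildcard: 0.1.255.255


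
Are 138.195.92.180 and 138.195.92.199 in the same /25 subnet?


Mask: 255.255.255.128
138.195.92.180 AND mask = 138.195.92.128
138.195.92.199 AND mask = 138.195.92.128
Yes, same subnet (138.195.92.128)


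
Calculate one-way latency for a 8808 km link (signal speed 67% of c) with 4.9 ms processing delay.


Speed = 0.67 * 3e5 km/s = 201000 km/s
Propagation delay = 8808 / 201000 = 0.0438 s = 43.8209 ms
Processing delay = 4.9 ms
Total one-way latency = 48.7209 ms


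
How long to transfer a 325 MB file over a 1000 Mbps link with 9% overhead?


Effective throughput = 1000 * (1 - 9/100) = 910 Mbps
File size in Mb = 325 * 8 = 2600 Mb
Time = 2600 / 910
Time = 2.8571 seconds


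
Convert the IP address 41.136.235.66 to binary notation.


41 = 00101001
136 = 10001000
235 = 11101011
66 = 01000010
Binary: 00101001.10001000.11101011.01000010


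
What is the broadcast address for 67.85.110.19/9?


Network: 67.0.0.0/9
Host bits = 23
Set all host bits to 1:
Broadcast: 67.127.255.255


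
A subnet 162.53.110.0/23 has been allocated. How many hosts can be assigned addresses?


Host bits = 32 - 23 = 9
Total addresses = 2^9 = 512
Usable = total - 2 (network and broadcast)
Usable hosts: 510


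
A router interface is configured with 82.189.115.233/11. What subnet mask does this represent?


/11 means 11 network bits, 21 host bits
Binary: 11111111111000000000000000000000
Mask: 255.224.0.0


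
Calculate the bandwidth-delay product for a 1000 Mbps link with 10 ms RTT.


BDP = bandwidth * RTT
= 1000 Mbps * 10 ms
= 1000 * 1e6 * 10 / 1000 bits
= 10000000 bits
= 1250000 bytes
= 1220.7031 KB
BDP = 10000000 bits (1250000 bytes)


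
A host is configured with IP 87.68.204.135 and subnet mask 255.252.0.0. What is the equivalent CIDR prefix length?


Binary: 11111111.11111100.00000000.00000000
Count leading 1s
Prefix: /14


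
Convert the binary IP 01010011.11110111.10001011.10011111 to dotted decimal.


01010011 = 83
11110111 = 247
10001011 = 139
10011111 = 159
IP: 83.247.139.159


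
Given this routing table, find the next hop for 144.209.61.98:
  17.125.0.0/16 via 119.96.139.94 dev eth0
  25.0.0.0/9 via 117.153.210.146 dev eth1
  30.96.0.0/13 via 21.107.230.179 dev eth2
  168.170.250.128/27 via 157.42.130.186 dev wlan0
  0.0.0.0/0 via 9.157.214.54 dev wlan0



Longest prefix match for 144.209.61.98:
  /16 17.125.0.0: no
  /9 25.0.0.0: no
  /13 30.96.0.0: no
  /27 168.170.250.128: no
  /0 0.0.0.0: MATCH
Selected: next-hop 9.157.214.54 via wlan0 (matched /0)


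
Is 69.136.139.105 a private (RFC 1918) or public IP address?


RFC 1918 private ranges:
  10.0.0.0/8 (10.0.0.0 - 10.255.255.255)
  172.16.0.0/12 (172.16.0.0 - 172.31.255.255)
  192.168.0.0/16 (192.168.0.0 - 192.168.255.255)
Public (not in any RFC 1918 range)


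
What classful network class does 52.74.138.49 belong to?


First octet: 52
Binary: 00110100
0xxxxxxx -> Class A (1-126)
Class A, default mask 255.0.0.0 (/8)


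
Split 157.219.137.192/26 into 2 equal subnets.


New prefix = 26 + 1 = 27
Each subnet has 32 addresses
  157.219.137.192/27
  157.219.137.224/27
Subnets: 157.219.137.192/27, 157.219.137.224/27


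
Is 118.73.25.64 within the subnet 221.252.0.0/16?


Subnet network: 221.252.0.0
Test IP AND mask: 118.73.0.0
No, 118.73.25.64 is not in 221.252.0.0/16


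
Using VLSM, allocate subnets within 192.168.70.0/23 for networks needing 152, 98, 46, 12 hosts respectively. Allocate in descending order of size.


152 hosts -> /24 (254 usable): 192.168.70.0/24
98 hosts -> /25 (126 usable): 192.168.71.0/25
46 hosts -> /26 (62 usable): 192.168.71.128/26
12 hosts -> /28 (14 usable): 192.168.71.192/28
Allocation: 192.168.70.0/24 (152 hosts, 254 usable); 192.168.71.0/25 (98 hosts, 126 usable); 192.168.71.128/26 (46 hosts, 62 usable); 192.168.71.192/28 (12 hosts, 14 usable)


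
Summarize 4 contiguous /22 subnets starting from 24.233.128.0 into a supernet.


Original prefix: /22
Number of subnets: 4 = 2^2
New prefix = 22 - 2 = 20
Supernet: 24.233.128.0/20


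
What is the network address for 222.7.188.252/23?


IP:   11011110.00000111.10111100.11111100
Mask: 11111111.11111111.11111110.00000000
AND operation:
Net:  11011110.00000111.10111100.00000000
Network: 222.7.188.0/23


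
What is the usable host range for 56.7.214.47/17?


Network: 56.7.128.0
Broadcast: 56.7.255.255
First usable = network + 1
Last usable = broadcast - 1
Range: 56.7.128.1 to 56.7.255.254


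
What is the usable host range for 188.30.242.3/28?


Network: 188.30.242.0
Broadcast: 188.30.242.15
First usable = network + 1
Last usable = broadcast - 1
Range: 188.30.242.1 to 188.30.242.14


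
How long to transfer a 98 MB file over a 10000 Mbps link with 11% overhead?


Effective throughput = 10000 * (1 - 11/100) = 8900 Mbps
File size in Mb = 98 * 8 = 784 Mb
Time = 784 / 8900
Time = 0.0881 seconds


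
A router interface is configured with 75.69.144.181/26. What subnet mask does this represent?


/26 means 26 network bits, 6 host bits
Binary: 11111111111111111111111111000000
Mask: 255.255.255.192


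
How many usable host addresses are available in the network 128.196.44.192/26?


Host bits = 32 - 26 = 6
Total addresses = 2^6 = 64
Usable = total - 2 (network and broadcast)
Usable hosts: 62


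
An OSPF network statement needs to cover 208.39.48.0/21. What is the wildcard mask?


Subnet mask: 255.255.248.0
Wildcard = 255.255.255.255 - subnet mask
255 - 255 = 0
255 - 255 = 0
255 - 248 = 7
255 - 0 = 255
Wildcard: 0.0.7.255


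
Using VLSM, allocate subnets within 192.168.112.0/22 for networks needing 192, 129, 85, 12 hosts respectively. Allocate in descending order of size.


192 hosts -> /24 (254 usable): 192.168.112.0/24
129 hosts -> /24 (254 usable): 192.168.113.0/24
85 hosts -> /25 (126 usable): 192.168.114.0/25
12 hosts -> /28 (14 usable): 192.168.114.128/28
Allocation: 192.168.112.0/24 (192 hosts, 254 usable); 192.168.113.0/24 (129 hosts, 254 usable); 192.168.114.0/25 (85 hosts, 126 usable); 192.168.114.128/28 (12 hosts, 14 usable)


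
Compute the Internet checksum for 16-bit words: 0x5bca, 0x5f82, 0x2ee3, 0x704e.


Sum all words (with carry folding):
+ 0x5bca = 0x5bca
+ 0x5f82 = 0xbb4c
+ 0x2ee3 = 0xea2f
+ 0x704e = 0x5a7e
One's complement: ~0x5a7e
Checksum = 0xa581


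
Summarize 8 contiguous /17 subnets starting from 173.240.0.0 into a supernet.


Original prefix: /17
Number of subnets: 8 = 2^3
New prefix = 17 - 3 = 14
Supernet: 173.240.0.0/14


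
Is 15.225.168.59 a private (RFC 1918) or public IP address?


RFC 1918 private ranges:
  10.0.0.0/8 (10.0.0.0 - 10.255.255.255)
  172.16.0.0/12 (172.16.0.0 - 172.31.255.255)
  192.168.0.0/16 (192.168.0.0 - 192.168.255.255)
Public (not in any RFC 1918 range)


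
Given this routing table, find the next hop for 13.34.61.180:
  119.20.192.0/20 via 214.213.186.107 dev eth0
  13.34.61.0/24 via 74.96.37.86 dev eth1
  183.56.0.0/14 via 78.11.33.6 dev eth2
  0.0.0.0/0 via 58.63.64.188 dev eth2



Longest prefix match for 13.34.61.180:
  /20 119.20.192.0: no
  /24 13.34.61.0: MATCH
  /14 183.56.0.0: no
  /0 0.0.0.0: MATCH
Selected: next-hop 74.96.37.86 via eth1 (matched /24)


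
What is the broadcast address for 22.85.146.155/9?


Network: 22.0.0.0/9
Host bits = 23
Set all host bits to 1:
Broadcast: 22.127.255.255


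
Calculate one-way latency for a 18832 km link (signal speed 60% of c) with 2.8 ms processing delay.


Speed = 0.6 * 3e5 km/s = 180000 km/s
Propagation delay = 18832 / 180000 = 0.1046 s = 104.6222 ms
Processing delay = 2.8 ms
Total one-way latency = 107.4222 ms


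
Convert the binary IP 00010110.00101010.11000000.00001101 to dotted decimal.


00010110 = 22
00101010 = 42
11000000 = 192
00001101 = 13
IP: 22.42.192.13


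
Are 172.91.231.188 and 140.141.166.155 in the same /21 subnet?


Mask: 255.255.248.0
172.91.231.188 AND mask = 172.91.224.0
140.141.166.155 AND mask = 140.141.160.0
No, different subnets (172.91.224.0 vs 140.141.160.0)


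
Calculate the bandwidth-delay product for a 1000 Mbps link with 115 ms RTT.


BDP = bandwidth * RTT
= 1000 Mbps * 115 ms
= 1000 * 1e6 * 115 / 1000 bits
= 115000000 bits
= 14375000 bytes
= 14038.0859 KB
BDP = 115000000 bits (14375000 bytes)


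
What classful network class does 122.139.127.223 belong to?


First octet: 122
Binary: 01111010
0xxxxxxx -> Class A (1-126)
Class A, default mask 255.0.0.0 (/8)


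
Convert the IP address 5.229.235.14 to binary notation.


5 = 00000101
229 = 11100101
235 = 11101011
14 = 00001110
Binary: 00000101.11100101.11101011.00001110


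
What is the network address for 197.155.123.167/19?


IP:   11000101.10011011.01111011.10100111
Mask: 11111111.11111111.11100000.00000000
AND operation:
Net:  11000101.10011011.01100000.00000000
Network: 197.155.96.0/19


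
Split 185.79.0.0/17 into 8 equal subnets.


New prefix = 17 + 3 = 20
Each subnet has 4096 addresses
  185.79.0.0/20
  185.79.16.0/20
  185.79.32.0/20
  185.79.48.0/20
  185.79.64.0/20
  185.79.80.0/20
  185.79.96.0/20
  185.79.112.0/20
Subnets: 185.79.0.0/20, 185.79.16.0/20, 185.79.32.0/20, 185.79.48.0/20, 185.79.64.0/20, 185.79.80.0/20, 185.79.96.0/20, 185.79.112.0/20


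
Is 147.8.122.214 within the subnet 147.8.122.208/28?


Subnet network: 147.8.122.208
Test IP AND mask: 147.8.122.208
Yes, 147.8.122.214 is in 147.8.122.208/28


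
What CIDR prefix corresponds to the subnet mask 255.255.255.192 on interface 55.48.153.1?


Binary: 11111111.11111111.11111111.11000000
Count leading 1s
Prefix: /26


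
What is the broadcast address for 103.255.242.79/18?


Network: 103.255.192.0/18
Host bits = 14
Set all host bits to 1:
Broadcast: 103.255.255.255


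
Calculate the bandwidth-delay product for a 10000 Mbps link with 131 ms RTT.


BDP = bandwidth * RTT
= 10000 Mbps * 131 ms
= 10000 * 1e6 * 131 / 1000 bits
= 1310000000 bits
= 163750000 bytes
= 159912.1094 KB
BDP = 1310000000 bits (163750000 bytes)


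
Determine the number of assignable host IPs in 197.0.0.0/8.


Host bits = 32 - 8 = 24
Total addresses = 2^24 = 16777216
Usable = total - 2 (network and broadcast)
Usable hosts: 16777214


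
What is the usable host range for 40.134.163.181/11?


Network: 40.128.0.0
Broadcast: 40.159.255.255
First usable = network + 1
Last usable = broadcast - 1
Range: 40.128.0.1 to 40.159.255.254


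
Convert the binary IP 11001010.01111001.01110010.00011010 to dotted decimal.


11001010 = 202
01111001 = 121
01110010 = 114
00011010 = 26
IP: 202.121.114.26


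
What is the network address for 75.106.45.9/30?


IP:   01001011.01101010.00101101.00001001
Mask: 11111111.11111111.11111111.11111100
AND operation:
Net:  01001011.01101010.00101101.00001000
Network: 75.106.45.8/30


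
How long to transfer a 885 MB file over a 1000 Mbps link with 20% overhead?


Effective throughput = 1000 * (1 - 20/100) = 800 Mbps
File size in Mb = 885 * 8 = 7080 Mb
Time = 7080 / 800
Time = 8.85 seconds


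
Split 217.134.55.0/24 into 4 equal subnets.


New prefix = 24 + 2 = 26
Each subnet has 64 addresses
  217.134.55.0/26
  217.134.55.64/26
  217.134.55.128/26
  217.134.55.192/26
Subnets: 217.134.55.0/26, 217.134.55.64/26, 217.134.55.128/26, 217.134.55.192/26


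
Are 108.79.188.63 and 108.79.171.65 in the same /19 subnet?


Mask: 255.255.224.0
108.79.188.63 AND mask = 108.79.160.0
108.79.171.65 AND mask = 108.79.160.0
Yes, same subnet (108.79.160.0)


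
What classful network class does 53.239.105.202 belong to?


First octet: 53
Binary: 00110101
0xxxxxxx -> Class A (1-126)
Class A, default mask 255.0.0.0 (/8)


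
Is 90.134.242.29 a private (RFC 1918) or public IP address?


RFC 1918 private ranges:
  10.0.0.0/8 (10.0.0.0 - 10.255.255.255)
  172.16.0.0/12 (172.16.0.0 - 172.31.255.255)
  192.168.0.0/16 (192.168.0.0 - 192.168.255.255)
Public (not in any RFC 1918 range)


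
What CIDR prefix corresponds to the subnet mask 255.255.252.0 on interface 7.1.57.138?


Binary: 11111111.11111111.11111100.00000000
Count leading 1s
Prefix: /22


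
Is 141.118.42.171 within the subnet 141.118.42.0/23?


Subnet network: 141.118.42.0
Test IP AND mask: 141.118.42.0
Yes, 141.118.42.171 is in 141.118.42.0/23


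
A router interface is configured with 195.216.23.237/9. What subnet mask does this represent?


/9 means 9 network bits, 23 host bits
Binary: 11111111100000000000000000000000
Mask: 255.128.0.0


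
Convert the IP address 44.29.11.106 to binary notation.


44 = 00101100
29 = 00011101
11 = 00001011
106 = 01101010
Binary: 00101100.00011101.00001011.01101010


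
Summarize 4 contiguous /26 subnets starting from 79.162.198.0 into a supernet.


Original prefix: /26
Number of subnets: 4 = 2^2
New prefix = 26 - 2 = 24
Supernet: 79.162.198.0/24


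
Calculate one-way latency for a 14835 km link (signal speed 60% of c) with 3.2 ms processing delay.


Speed = 0.6 * 3e5 km/s = 180000 km/s
Propagation delay = 14835 / 180000 = 0.0824 s = 82.4167 ms
Processing delay = 3.2 ms
Total one-way latency = 85.6167 ms


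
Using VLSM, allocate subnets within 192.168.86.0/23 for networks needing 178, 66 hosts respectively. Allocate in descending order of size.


178 hosts -> /24 (254 usable): 192.168.86.0/24
66 hosts -> /25 (126 usable): 192.168.87.0/25
Allocation: 192.168.86.0/24 (178 hosts, 254 usable); 192.168.87.0/25 (66 hosts, 126 usable)


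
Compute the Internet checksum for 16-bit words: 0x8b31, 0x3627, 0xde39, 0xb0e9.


Sum all words (with carry folding):
+ 0x8b31 = 0x8b31
+ 0x3627 = 0xc158
+ 0xde39 = 0x9f92
+ 0xb0e9 = 0x507c
One's complement: ~0x507c
Checksum = 0xaf83


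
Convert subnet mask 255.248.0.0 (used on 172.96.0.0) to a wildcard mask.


Subnet mask: 255.248.0.0
Wildcard = 255.255.255.255 - subnet mask
255 - 255 = 0
255 - 248 = 7
255 - 0 = 255
255 - 0 = 255
Wildcard: 0.7.255.255


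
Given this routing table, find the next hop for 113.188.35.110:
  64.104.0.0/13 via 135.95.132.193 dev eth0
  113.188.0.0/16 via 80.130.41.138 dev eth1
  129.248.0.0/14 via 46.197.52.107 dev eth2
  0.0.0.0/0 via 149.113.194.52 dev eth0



Longest prefix match for 113.188.35.110:
  /13 64.104.0.0: no
  /16 113.188.0.0: MATCH
  /14 129.248.0.0: no
  /0 0.0.0.0: MATCH
Selected: next-hop 80.130.41.138 via eth1 (matched /16)


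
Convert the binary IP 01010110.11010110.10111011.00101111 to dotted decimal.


01010110 = 86
11010110 = 214
10111011 = 187
00101111 = 47
IP: 86.214.187.47


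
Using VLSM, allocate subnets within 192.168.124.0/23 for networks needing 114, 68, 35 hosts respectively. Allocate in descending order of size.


114 hosts -> /25 (126 usable): 192.168.124.0/25
68 hosts -> /25 (126 usable): 192.168.124.128/25
35 hosts -> /26 (62 usable): 192.168.125.0/26
Allocation: 192.168.124.0/25 (114 hosts, 126 usable); 192.168.124.128/25 (68 hosts, 126 usable); 192.168.125.0/26 (35 hosts, 62 usable)


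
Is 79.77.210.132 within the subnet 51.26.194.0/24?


Subnet network: 51.26.194.0
Test IP AND mask: 79.77.210.0
No, 79.77.210.132 is not in 51.26.194.0/24


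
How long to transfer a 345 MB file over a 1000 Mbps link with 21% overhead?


Effective throughput = 1000 * (1 - 21/100) = 790 Mbps
File size in Mb = 345 * 8 = 2760 Mb
Time = 2760 / 790
Time = 3.4937 seconds


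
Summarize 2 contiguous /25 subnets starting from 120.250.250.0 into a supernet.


Original prefix: /25
Number of subnets: 2 = 2^1
New prefix = 25 - 1 = 24
Supernet: 120.250.250.0/24


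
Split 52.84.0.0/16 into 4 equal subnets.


New prefix = 16 + 2 = 18
Each subnet has 16384 addresses
  52.84.0.0/18
  52.84.64.0/18
  52.84.128.0/18
  52.84.192.0/18
Subnets: 52.84.0.0/18, 52.84.64.0/18, 52.84.128.0/18, 52.84.192.0/18


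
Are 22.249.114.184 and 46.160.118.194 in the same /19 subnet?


Mask: 255.255.224.0
22.249.114.184 AND mask = 22.249.96.0
46.160.118.194 AND mask = 46.160.96.0
No, different subnets (22.249.96.0 vs 46.160.96.0)


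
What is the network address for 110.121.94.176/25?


IP:   01101110.01111001.01011110.10110000
Mask: 11111111.11111111.11111111.10000000
AND operation:
Net:  01101110.01111001.01011110.10000000
Network: 110.121.94.128/25


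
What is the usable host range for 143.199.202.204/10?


Network: 143.192.0.0
Broadcast: 143.255.255.255
First usable = network + 1
Last usable = broadcast - 1
Range: 143.192.0.1 to 143.255.255.254


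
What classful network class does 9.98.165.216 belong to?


First octet: 9
Binary: 00001001
0xxxxxxx -> Class A (1-126)
Class A, default mask 255.0.0.0 (/8)


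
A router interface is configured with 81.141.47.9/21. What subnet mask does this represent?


/21 means 21 network bits, 11 host bits
Binary: 11111111111111111111100000000000
Mask: 255.255.248.0


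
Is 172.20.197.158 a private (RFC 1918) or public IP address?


RFC 1918 private ranges:
  10.0.0.0/8 (10.0.0.0 - 10.255.255.255)
  172.16.0.0/12 (172.16.0.0 - 172.31.255.255)
  192.168.0.0/16 (192.168.0.0 - 192.168.255.255)
Private (in 172.16.0.0/12)


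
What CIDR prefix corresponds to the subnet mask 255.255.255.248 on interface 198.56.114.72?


Binary: 11111111.11111111.11111111.11111000
Count leading 1s
Prefix: /29


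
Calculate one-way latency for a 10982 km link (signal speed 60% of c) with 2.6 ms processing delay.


Speed = 0.6 * 3e5 km/s = 180000 km/s
Propagation delay = 10982 / 180000 = 0.061 s = 61.0111 ms
Processing delay = 2.6 ms
Total one-way latency = 63.6111 ms


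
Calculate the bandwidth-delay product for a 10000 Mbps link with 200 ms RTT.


BDP = bandwidth * RTT
= 10000 Mbps * 200 ms
= 10000 * 1e6 * 200 / 1000 bits
= 2000000000 bits
= 250000000 bytes
= 244140.625 KB
BDP = 2000000000 bits (250000000 bytes)


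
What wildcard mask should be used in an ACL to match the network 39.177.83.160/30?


Subnet mask: 255.255.255.252
Wildcard = 255.255.255.255 - subnet mask
255 - 255 = 0
255 - 255 = 0
255 - 255 = 0
255 - 252 = 3
Wildcard: 0.0.0.3


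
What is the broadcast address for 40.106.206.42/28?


Network: 40.106.206.32/28
Host bits = 4
Set all host bits to 1:
Broadcast: 40.106.206.47


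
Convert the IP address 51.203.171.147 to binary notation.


51 = 00110011
203 = 11001011
171 = 10101011
147 = 10010011
Binary: 00110011.11001011.10101011.10010011


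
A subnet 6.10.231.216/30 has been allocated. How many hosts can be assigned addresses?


Host bits = 32 - 30 = 2
Total addresses = 2^2 = 4
Usable = total - 2 (network and broadcast)
Usable hosts: 2


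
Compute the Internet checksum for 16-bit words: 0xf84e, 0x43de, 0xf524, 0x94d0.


Sum all words (with carry folding):
+ 0xf84e = 0xf84e
+ 0x43de = 0x3c2d
+ 0xf524 = 0x3152
+ 0x94d0 = 0xc622
One's complement: ~0xc622
Checksum = 0x39dd


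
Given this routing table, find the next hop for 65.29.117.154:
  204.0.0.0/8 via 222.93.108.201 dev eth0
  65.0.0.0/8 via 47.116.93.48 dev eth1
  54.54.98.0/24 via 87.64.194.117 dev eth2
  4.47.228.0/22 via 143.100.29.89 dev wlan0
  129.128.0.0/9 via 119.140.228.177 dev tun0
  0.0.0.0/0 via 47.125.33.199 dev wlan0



Longest prefix match for 65.29.117.154:
  /8 204.0.0.0: no
  /8 65.0.0.0: MATCH
  /24 54.54.98.0: no
  /22 4.47.228.0: no
  /9 129.128.0.0: no
  /0 0.0.0.0: MATCH
Selected: next-hop 47.116.93.48 via eth1 (matched /8)


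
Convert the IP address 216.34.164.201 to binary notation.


216 = 11011000
34 = 00100010
164 = 10100100
201 = 11001001
Binary: 11011000.00100010.10100100.11001001


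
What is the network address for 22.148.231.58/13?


IP:   00010110.10010100.11100111.00111010
Mask: 11111111.11111000.00000000.00000000
AND operation:
Net:  00010110.10010000.00000000.00000000
Network: 22.144.0.0/13


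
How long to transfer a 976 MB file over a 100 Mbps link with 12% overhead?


Effective throughput = 100 * (1 - 12/100) = 88 Mbps
File size in Mb = 976 * 8 = 7808 Mb
Time = 7808 / 88
Time = 88.7273 seconds


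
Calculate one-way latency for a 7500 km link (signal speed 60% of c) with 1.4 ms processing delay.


Speed = 0.6 * 3e5 km/s = 180000 km/s
Propagation delay = 7500 / 180000 = 0.0417 s = 41.6667 ms
Processing delay = 1.4 ms
Total one-way latency = 43.0667 ms


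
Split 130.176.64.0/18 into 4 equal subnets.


New prefix = 18 + 2 = 20
Each subnet has 4096 addresses
  130.176.64.0/20
  130.176.80.0/20
  130.176.96.0/20
  130.176.112.0/20
Subnets: 130.176.64.0/20, 130.176.80.0/20, 130.176.96.0/20, 130.176.112.0/20


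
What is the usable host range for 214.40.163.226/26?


Network: 214.40.163.192
Broadcast: 214.40.163.255
First usable = network + 1
Last usable = broadcast - 1
Range: 214.40.163.193 to 214.40.163.254


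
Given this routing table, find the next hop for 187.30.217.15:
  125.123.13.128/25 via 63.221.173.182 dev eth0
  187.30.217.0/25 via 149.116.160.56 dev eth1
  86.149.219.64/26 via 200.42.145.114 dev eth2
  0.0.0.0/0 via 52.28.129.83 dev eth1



Longest prefix match for 187.30.217.15:
  /25 125.123.13.128: no
  /25 187.30.217.0: MATCH
  /26 86.149.219.64: no
  /0 0.0.0.0: MATCH
Selected: next-hop 149.116.160.56 via eth1 (matched /25)


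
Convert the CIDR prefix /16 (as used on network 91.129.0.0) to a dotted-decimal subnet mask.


/16 means 16 network bits, 16 host bits
Binary: 11111111111111110000000000000000
Mask: 255.255.0.0


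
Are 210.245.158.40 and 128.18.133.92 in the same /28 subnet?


Mask: 255.255.255.240
210.245.158.40 AND mask = 210.245.158.32
128.18.133.92 AND mask = 128.18.133.80
No, different subnets (210.245.158.32 vs 128.18.133.80)


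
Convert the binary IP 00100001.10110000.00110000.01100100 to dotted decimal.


00100001 = 33
10110000 = 176
00110000 = 48
01100100 = 100
IP: 33.176.48.100


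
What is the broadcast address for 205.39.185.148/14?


Network: 205.36.0.0/14
Host bits = 18
Set all host bits to 1:
Broadcast: 205.39.255.255


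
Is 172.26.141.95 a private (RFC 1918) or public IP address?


RFC 1918 private ranges:
  10.0.0.0/8 (10.0.0.0 - 10.255.255.255)
  172.16.0.0/12 (172.16.0.0 - 172.31.255.255)
  192.168.0.0/16 (192.168.0.0 - 192.168.255.255)
Private (in 172.16.0.0/12)


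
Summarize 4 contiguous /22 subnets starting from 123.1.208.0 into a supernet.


Original prefix: /22
Number of subnets: 4 = 2^2
New prefix = 22 - 2 = 20
Supernet: 123.1.208.0/20


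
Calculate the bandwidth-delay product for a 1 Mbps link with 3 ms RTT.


BDP = bandwidth * RTT
= 1 Mbps * 3 ms
= 1 * 1e6 * 3 / 1000 bits
= 3000 bits
= 375 bytes
BDP = 3000 bits (375 bytes)


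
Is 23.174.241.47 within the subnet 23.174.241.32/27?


Subnet network: 23.174.241.32
Test IP AND mask: 23.174.241.32
Yes, 23.174.241.47 is in 23.174.241.32/27


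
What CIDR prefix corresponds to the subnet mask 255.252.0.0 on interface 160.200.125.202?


Binary: 11111111.11111100.00000000.00000000
Count leading 1s
Prefix: /14


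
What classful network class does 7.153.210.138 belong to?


First octet: 7
Binary: 00000111
0xxxxxxx -> Class A (1-126)
Class A, default mask 255.0.0.0 (/8)


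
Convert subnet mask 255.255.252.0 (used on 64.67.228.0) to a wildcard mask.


Subnet mask: 255.255.252.0
Wildcard = 255.255.255.255 - subnet mask
255 - 255 = 0
255 - 255 = 0
255 - 252 = 3
255 - 0 = 255
Wildcard: 0.0.3.255


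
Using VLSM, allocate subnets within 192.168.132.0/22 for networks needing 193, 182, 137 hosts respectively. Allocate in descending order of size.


193 hosts -> /24 (254 usable): 192.168.132.0/24
182 hosts -> /24 (254 usable): 192.168.133.0/24
137 hosts -> /24 (254 usable): 192.168.134.0/24
Allocation: 192.168.132.0/24 (193 hosts, 254 usable); 192.168.133.0/24 (182 hosts, 254 usable); 192.168.134.0/24 (137 hosts, 254 usable)


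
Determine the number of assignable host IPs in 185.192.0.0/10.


Host bits = 32 - 10 = 22
Total addresses = 2^22 = 4194304
Usable = total - 2 (network and broadcast)
Usable hosts: 4194302


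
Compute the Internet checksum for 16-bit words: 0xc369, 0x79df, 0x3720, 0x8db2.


Sum all words (with carry folding):
+ 0xc369 = 0xc369
+ 0x79df = 0x3d49
+ 0x3720 = 0x7469
+ 0x8db2 = 0x021c
One's complement: ~0x021c
Checksum = 0xfde3


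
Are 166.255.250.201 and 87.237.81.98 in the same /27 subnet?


Mask: 255.255.255.224
166.255.250.201 AND mask = 166.255.250.192
87.237.81.98 AND mask = 87.237.81.96
No, different subnets (166.255.250.192 vs 87.237.81.96)


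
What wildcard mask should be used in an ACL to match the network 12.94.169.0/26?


Subnet mask: 255.255.255.192
Wildcard = 255.255.255.255 - subnet mask
255 - 255 = 0
255 - 255 = 0
255 - 255 = 0
255 - 192 = 63
Wildcard: 0.0.0.63


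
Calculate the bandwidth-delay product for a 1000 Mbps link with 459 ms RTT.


BDP = bandwidth * RTT
= 1000 Mbps * 459 ms
= 1000 * 1e6 * 459 / 1000 bits
= 459000000 bits
= 57375000 bytes
= 56030.2734 KB
BDP = 459000000 bits (57375000 bytes)


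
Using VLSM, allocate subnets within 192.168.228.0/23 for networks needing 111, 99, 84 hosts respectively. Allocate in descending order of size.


111 hosts -> /25 (126 usable): 192.168.228.0/25
99 hosts -> /25 (126 usable): 192.168.228.128/25
84 hosts -> /25 (126 usable): 192.168.229.0/25
Allocation: 192.168.228.0/25 (111 hosts, 126 usable); 192.168.228.128/25 (99 hosts, 126 usable); 192.168.229.0/25 (84 hosts, 126 usable)


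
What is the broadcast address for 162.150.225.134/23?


Network: 162.150.224.0/23
Host bits = 9
Set all host bits to 1:
Broadcast: 162.150.225.255


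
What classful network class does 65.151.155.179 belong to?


First octet: 65
Binary: 01000001
0xxxxxxx -> Class A (1-126)
Class A, default mask 255.0.0.0 (/8)


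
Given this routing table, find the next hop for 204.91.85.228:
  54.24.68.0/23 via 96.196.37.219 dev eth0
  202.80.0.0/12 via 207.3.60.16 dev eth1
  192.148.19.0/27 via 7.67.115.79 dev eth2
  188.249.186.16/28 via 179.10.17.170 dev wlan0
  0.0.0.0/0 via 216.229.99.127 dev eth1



Longest prefix match for 204.91.85.228:
  /23 54.24.68.0: no
  /12 202.80.0.0: no
  /27 192.148.19.0: no
  /28 188.249.186.16: no
  /0 0.0.0.0: MATCH
Selected: next-hop 216.229.99.127 via eth1 (matched /0)


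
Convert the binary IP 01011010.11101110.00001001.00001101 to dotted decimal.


01011010 = 90
11101110 = 238
00001001 = 9
00001101 = 13
IP: 90.238.9.13


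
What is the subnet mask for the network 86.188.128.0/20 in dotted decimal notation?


/20 means 20 network bits, 12 host bits
Binary: 11111111111111111111000000000000
Mask: 255.255.240.0


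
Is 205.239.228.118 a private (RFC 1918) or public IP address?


RFC 1918 private ranges:
  10.0.0.0/8 (10.0.0.0 - 10.255.255.255)
  172.16.0.0/12 (172.16.0.0 - 172.31.255.255)
  192.168.0.0/16 (192.168.0.0 - 192.168.255.255)
Public (not in any RFC 1918 range)


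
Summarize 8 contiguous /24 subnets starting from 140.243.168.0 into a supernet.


Original prefix: /24
Number of subnets: 8 = 2^3
New prefix = 24 - 3 = 21
Supernet: 140.243.168.0/21


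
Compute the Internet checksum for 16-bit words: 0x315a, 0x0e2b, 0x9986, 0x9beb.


Sum all words (with carry folding):
+ 0x315a = 0x315a
+ 0x0e2b = 0x3f85
+ 0x9986 = 0xd90b
+ 0x9beb = 0x74f7
One's complement: ~0x74f7
Checksum = 0x8b08


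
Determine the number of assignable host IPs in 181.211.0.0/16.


Host bits = 32 - 16 = 16
Total addresses = 2^16 = 65536
Usable = total - 2 (network and broadcast)
Usable hosts: 65534


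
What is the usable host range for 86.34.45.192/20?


Network: 86.34.32.0
Broadcast: 86.34.47.255
First usable = network + 1
Last usable = broadcast - 1
Range: 86.34.32.1 to 86.34.47.254


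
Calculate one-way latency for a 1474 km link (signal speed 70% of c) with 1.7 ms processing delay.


Speed = 0.7 * 3e5 km/s = 210000 km/s
Propagation delay = 1474 / 210000 = 0.007 s = 7.019 ms
Processing delay = 1.7 ms
Total one-way latency = 8.719 ms


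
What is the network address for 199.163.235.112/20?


IP:   11000111.10100011.11101011.01110000
Mask: 11111111.11111111.11110000.00000000
AND operation:
Net:  11000111.10100011.11100000.00000000
Network: 199.163.224.0/20


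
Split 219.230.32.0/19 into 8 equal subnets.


New prefix = 19 + 3 = 22
Each subnet has 1024 addresses
  219.230.32.0/22
  219.230.36.0/22
  219.230.40.0/22
  219.230.44.0/22
  219.230.48.0/22
  219.230.52.0/22
  219.230.56.0/22
  219.230.60.0/22
Subnets: 219.230.32.0/22, 219.230.36.0/22, 219.230.40.0/22, 219.230.44.0/22, 219.230.48.0/22, 219.230.52.0/22, 219.230.56.0/22, 219.230.60.0/22


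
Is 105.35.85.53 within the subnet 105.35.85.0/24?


Subnet network: 105.35.85.0
Test IP AND mask: 105.35.85.0
Yes, 105.35.85.53 is in 105.35.85.0/24


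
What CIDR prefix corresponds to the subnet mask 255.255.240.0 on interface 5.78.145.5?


Binary: 11111111.11111111.11110000.00000000
Count leading 1s
Prefix: /20


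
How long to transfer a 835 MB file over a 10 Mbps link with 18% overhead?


Effective throughput = 10 * (1 - 18/100) = 8.2 Mbps
File size in Mb = 835 * 8 = 6680 Mb
Time = 6680 / 8.2
Time = 814.6341 seconds


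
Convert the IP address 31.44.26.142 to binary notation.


31 = 00011111
44 = 00101100
26 = 00011010
142 = 10001110
Binary: 00011111.00101100.00011010.10001110


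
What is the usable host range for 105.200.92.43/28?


Network: 105.200.92.32
Broadcast: 105.200.92.47
First usable = network + 1
Last usable = broadcast - 1
Range: 105.200.92.33 to 105.200.92.46


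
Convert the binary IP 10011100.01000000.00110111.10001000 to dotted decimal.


10011100 = 156
01000000 = 64
00110111 = 55
10001000 = 136
IP: 156.64.55.136


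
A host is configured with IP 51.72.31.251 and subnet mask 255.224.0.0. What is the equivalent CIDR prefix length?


Binary: 11111111.11100000.00000000.00000000
Count leading 1s
Prefix: /11


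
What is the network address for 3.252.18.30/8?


IP:   00000011.11111100.00010010.00011110
Mask: 11111111.00000000.00000000.00000000
AND operation:
Net:  00000011.00000000.00000000.00000000
Network: 3.0.0.0/8


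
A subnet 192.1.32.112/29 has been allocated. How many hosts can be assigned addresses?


Host bits = 32 - 29 = 3
Total addresses = 2^3 = 8
Usable = total - 2 (network and broadcast)
Usable hosts: 6
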